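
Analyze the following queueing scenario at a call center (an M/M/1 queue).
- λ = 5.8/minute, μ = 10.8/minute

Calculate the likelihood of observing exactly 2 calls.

ρ = λ/μ = 5.8/10.8 = 0.5370
P(n) = (1-ρ)ρⁿ
P(2) = (1-0.5370) × 0.5370^2
P(2) = 0.4630 × 0.2884
P(2) = 0.1335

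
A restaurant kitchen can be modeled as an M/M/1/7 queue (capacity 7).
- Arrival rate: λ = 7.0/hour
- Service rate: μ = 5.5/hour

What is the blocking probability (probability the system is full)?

ρ = λ/μ = 7.0/5.5 = 1.272727
P₀ = (1-ρ)/(1-ρ^(K+1)) = (1-1.272727)/(1-1.272727^8) = -0.27273/-5.8847 = 0.04635
P_K = P₀×ρ^K = 0.04635 × 1.272727^7 = 0.04635 × 5.4094 = 0.2507
Blocking probability = 25.07%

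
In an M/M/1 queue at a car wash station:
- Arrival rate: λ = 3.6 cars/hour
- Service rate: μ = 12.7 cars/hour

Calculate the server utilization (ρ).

Server utilization: ρ = λ/μ
ρ = 3.6/12.7 = 0.2835
The server is busy 28.35% of the time.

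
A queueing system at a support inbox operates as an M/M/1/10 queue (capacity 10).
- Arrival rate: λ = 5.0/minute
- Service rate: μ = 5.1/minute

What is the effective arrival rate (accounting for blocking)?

ρ = λ/μ = 5.0/5.1 = 0.98039
P₀ = (1-ρ)/(1-ρ^(K+1)) = (1-0.98039)/(1-0.98039^11) = 0.01961/0.1958 = 0.1002
P_K = P₀×ρ^K = 0.10018 × 0.98039^10 = 0.10018 × 0.82033 = 0.08218
λ_eff = λ(1-P_K) = 5.0 × (1 - 0.08218) = 5.0 × 0.91782 = 4.5891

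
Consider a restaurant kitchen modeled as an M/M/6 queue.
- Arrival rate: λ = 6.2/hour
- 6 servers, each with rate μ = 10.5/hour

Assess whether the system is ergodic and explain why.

Stability requires ρ = λ/(cμ) < 1
ρ = 6.2/(6 × 10.5) = 6.2/63.00 = 0.09841
Since 0.09841 < 1, the system is STABLE.
The servers are busy 9.84% of the time.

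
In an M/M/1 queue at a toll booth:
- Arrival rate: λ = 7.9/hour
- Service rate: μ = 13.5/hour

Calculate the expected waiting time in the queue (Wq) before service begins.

First, compute utilization: ρ = λ/μ = 7.9/13.5 = 0.5852
For M/M/1: Wq = λ/(μ(μ-λ))
Wq = 7.9/(13.5 × (13.5-7.9))
Wq = 7.9/(13.5 × 5.60)
Wq = 0.1045 hours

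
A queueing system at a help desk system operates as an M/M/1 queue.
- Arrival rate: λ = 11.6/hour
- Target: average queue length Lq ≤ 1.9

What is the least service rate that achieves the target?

For M/M/1: Lq = λ²/(μ(μ-λ))
Need Lq ≤ 1.9, i.e. μ(μ-λ) ≥ λ²/1.9
μ² - 11.6μ - 134.56/1.9 ≥ 0  →  μ² - 11.6μ - 70.82105 ≥ 0
Quadratic formula (positive root): μ = [λ + √(λ² + 4×70.82105)]/2
Discriminant: 134.56 + 4×70.82105 = 417.8442, √417.8442 = 20.4412
μ ≥ (11.6 + 20.4412)/2 = 16.0206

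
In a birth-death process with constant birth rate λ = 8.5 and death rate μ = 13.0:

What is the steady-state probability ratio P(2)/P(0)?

For constant rates: P(n)/P(0) = (λ/μ)^n
P(2)/P(0) = (8.5/13.0)^2 = 0.6538^2 = 0.4275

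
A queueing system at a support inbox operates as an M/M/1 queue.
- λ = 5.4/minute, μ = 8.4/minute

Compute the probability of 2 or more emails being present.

ρ = λ/μ = 5.4/8.4 = 0.6429
P(N ≥ n) = ρⁿ
P(N ≥ 2) = 0.6429^2
P(N ≥ 2) = 0.4133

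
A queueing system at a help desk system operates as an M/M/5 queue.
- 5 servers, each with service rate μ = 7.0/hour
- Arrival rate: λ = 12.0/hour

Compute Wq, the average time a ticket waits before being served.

Traffic intensity: ρ = λ/(cμ) = 12.0/(5×7.0) = 0.3429
Since ρ = 0.3429 < 1, system is stable.
Offered load a = λ/μ = cρ = 12.0/7.0 = 1.7143
P₀ = [ Σₙ₌₀^4 aⁿ/n! + a^5/(5!(1-ρ)) ]⁻¹
Σ = a^0/0! + a^1/1! + a^2/2! + a^3/3! + a^4/4! = 1.0000 + 1.7143 + 1.4694 + 0.83965 + 0.35985 = 5.3832
a^5/(5!(1-ρ)) = 14.8053/(120 × 0.65714) = 0.1877
P₀ = 1/(5.3832 + 0.1877) = 0.1795
Lq = P₀·a^5·ρ / (5!(1-ρ)²) = 0.17950 × 14.8053 × 0.34286 / (120 × 0.43184) = 0.01758
Wq = Lq/λ = 0.01758/12.0 = 0.001465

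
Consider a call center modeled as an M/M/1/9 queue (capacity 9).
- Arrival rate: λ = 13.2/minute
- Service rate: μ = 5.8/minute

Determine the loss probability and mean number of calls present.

ρ = λ/μ = 13.2/5.8 = 2.2759
P₀ = (1-ρ)/(1-ρ^(K+1)) = (1-2.2759)/(1-2.2759^10) = -1.2759/-3727.4795 = 0.0003423
P_K = P₀×ρ^K = 0.0003423 × 2.2759^9 = 0.0003423 × 1638.2440 = 0.5608
Blocking probability P_9 = 0.5608 (56.08%)
L = ρ[1 - (K+1)ρ^K + Kρ^(K+1)] / [(1-ρ)(1-ρ^(K+1))]
L = 2.2759 × (1 - 10×1638.2440 + 9×3728.4795) / ((1 - 2.2759) × (1 - 3728.4795)) = 8.2189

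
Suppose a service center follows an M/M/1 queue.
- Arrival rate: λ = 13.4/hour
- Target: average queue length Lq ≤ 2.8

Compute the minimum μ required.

For M/M/1: Lq = λ²/(μ(μ-λ))
Need Lq ≤ 2.8, i.e. μ(μ-λ) ≥ λ²/2.8
μ² - 13.4μ - 179.56/2.8 ≥ 0  →  μ² - 13.4μ - 64.12857 ≥ 0
Quadratic formula (positive root): μ = [λ + √(λ² + 4×64.12857)]/2
Discriminant: 179.56 + 4×64.12857 = 436.0743, √436.0743 = 20.8824
μ ≥ (13.4 + 20.8824)/2 = 17.1412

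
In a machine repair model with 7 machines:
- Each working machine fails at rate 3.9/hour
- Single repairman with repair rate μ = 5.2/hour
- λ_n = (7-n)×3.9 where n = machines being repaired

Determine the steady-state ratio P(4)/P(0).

P(4)/P(0) = ∏_{i=0}^{4-1} λ_i/μ_{i+1}
= (7-0)×3.9/5.2 × (7-1)×3.9/5.2 × (7-2)×3.9/5.2 × (7-3)×3.9/5.2
= 265.7812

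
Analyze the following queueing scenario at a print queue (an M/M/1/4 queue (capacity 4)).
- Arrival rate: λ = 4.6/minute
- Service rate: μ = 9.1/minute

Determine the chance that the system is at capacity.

ρ = λ/μ = 4.6/9.1 = 0.5055
P₀ = (1-ρ)/(1-ρ^(K+1)) = (1-0.5055)/(1-0.5055^5) = 0.4945/0.9670 = 0.5114
P_K = P₀×ρ^K = 0.5114 × 0.5055^4 = 0.5114 × 0.06530 = 0.03339
Blocking probability = 3.34%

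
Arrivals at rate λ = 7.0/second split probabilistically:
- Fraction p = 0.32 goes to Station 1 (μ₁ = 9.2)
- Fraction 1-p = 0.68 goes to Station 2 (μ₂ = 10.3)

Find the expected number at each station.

Effective rates: λ₁ = 7.0×0.32 = 2.24, λ₂ = 7.0×0.68 = 4.76
Station 1: ρ₁ = 2.24/9.2 = 0.24348, L₁ = ρ₁/(1-ρ₁) = 0.24348/(1-0.24348) = 0.3218
Station 2: ρ₂ = 4.76/10.3 = 0.46214, L₂ = ρ₂/(1-ρ₂) = 0.46214/(1-0.46214) = 0.8592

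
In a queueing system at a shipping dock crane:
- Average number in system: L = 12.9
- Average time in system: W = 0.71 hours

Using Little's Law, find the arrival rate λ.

Little's Law: L = λW, so λ = L/W
λ = 12.9/0.71 = 18.1690 containers/hour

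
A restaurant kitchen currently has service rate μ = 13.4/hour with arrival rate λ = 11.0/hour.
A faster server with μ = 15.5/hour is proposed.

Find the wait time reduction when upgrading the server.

System 1: ρ₁ = 11.0/13.4 = 0.8209, W₁ = 1/(13.4-11.0) = 0.41667
System 2: ρ₂ = 11.0/15.5 = 0.7097, W₂ = 1/(15.5-11.0) = 0.22222
Improvement: (W₁-W₂)/W₁ = (0.41667-0.22222)/0.41667 = 46.67%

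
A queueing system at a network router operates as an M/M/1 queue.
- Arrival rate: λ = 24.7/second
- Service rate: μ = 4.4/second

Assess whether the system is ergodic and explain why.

Stability requires ρ = λ/(cμ) < 1
ρ = 24.7/(1 × 4.4) = 24.7/4.40 = 5.6136
Since 5.6136 ≥ 1, the system is UNSTABLE.
Queue grows without bound. Need μ > λ = 24.7.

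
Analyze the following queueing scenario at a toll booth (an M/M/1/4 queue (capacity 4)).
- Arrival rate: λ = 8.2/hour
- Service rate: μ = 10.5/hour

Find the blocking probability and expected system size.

ρ = λ/μ = 8.2/10.5 = 0.78095
P₀ = (1-ρ)/(1-ρ^(K+1)) = (1-0.78095)/(1-0.78095^5) = 0.2190/0.7095 = 0.3087
P_K = P₀×ρ^K = 0.3087 × 0.78095^4 = 0.3087 × 0.3720 = 0.1148
Blocking probability P_4 = 0.1148 (11.48%)
L = ρ[1 - (K+1)ρ^K + Kρ^(K+1)] / [(1-ρ)(1-ρ^(K+1))]
L = 0.78095 × (1 - 5×0.371957 + 4×0.290480) / ((1 - 0.78095) × (1 - 0.290480)) = 1.5182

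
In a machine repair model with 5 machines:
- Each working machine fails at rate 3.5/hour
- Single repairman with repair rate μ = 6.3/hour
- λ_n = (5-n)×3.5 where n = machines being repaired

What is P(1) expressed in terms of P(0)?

P(1)/P(0) = ∏_{i=0}^{1-1} λ_i/μ_{i+1}
= (5-0)×3.5/6.3
= 2.7778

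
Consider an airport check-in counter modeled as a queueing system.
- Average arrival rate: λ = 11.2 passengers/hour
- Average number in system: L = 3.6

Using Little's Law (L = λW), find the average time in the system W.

Little's Law: L = λW, so W = L/λ
W = 3.6/11.2 = 0.3214 hours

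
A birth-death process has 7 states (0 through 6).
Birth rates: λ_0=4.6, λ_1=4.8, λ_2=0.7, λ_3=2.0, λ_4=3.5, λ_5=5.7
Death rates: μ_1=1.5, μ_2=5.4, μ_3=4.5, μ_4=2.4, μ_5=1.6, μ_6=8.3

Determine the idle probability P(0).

Ratios P(n)/P(0) = (λ₀···λₙ₋₁)/(μ₁···μₙ):
P(1)/P(0) = (4.6)/(1.5) = 3.0667
P(2)/P(0) = (4.6×4.8)/(1.5×5.4) = 2.7259
P(3)/P(0) = (4.6×4.8×0.7)/(1.5×5.4×4.5) = 0.4240
P(4)/P(0) = (4.6×4.8×0.7×2.0)/(1.5×5.4×4.5×2.4) = 0.3534
P(5)/P(0) = (4.6×4.8×0.7×2.0×3.5)/(1.5×5.4×4.5×2.4×1.6) = 0.7730
P(6)/P(0) = (4.6×4.8×0.7×2.0×3.5×5.7)/(1.5×5.4×4.5×2.4×1.6×8.3) = 0.5308

Normalization: ∑ P(n) = 1
P(0) × (1.0000 + 3.0667 + 2.7259 + 0.4240 + 0.3534 + 0.7730 + 0.5308) = 1
P(0) × 8.8738 = 1
P(0) = 1/8.8738 = 0.1127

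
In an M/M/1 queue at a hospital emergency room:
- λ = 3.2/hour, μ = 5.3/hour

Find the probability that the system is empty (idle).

ρ = λ/μ = 3.2/5.3 = 0.6038
P(0) = 1 - ρ = 1 - 0.6038 = 0.3962
The server is idle 39.62% of the time.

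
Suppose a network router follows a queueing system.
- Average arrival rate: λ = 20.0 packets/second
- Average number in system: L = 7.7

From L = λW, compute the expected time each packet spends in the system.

Little's Law: L = λW, so W = L/λ
W = 7.7/20.0 = 0.3850 seconds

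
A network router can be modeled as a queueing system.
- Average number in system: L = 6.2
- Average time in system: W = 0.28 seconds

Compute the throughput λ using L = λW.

Little's Law: L = λW, so λ = L/W
λ = 6.2/0.28 = 22.1429 packets/second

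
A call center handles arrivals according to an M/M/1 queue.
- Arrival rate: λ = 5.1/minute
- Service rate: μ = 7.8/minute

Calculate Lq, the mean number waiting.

ρ = λ/μ = 5.1/7.8 = 0.6538
For M/M/1: Lq = λ²/(μ(μ-λ))
Lq = 26.01/(7.8 × 2.70)
Lq = 1.2350 calls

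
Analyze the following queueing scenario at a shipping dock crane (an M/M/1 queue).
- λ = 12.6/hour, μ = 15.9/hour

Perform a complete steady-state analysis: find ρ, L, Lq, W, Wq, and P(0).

Step 1: ρ = λ/μ = 12.6/15.9 = 0.7925
Step 2: L = λ/(μ-λ) = 12.6/3.30 = 3.8182
Step 3: Lq = λ²/(μ(μ-λ)) = 158.76/(15.9×3.30) = 3.0257
Step 4: W = 1/(μ-λ) = 1/3.30 = 0.30303
Step 5: Wq = λ/(μ(μ-λ)) = 12.6/(15.9×3.30) = 0.2401
Step 6: P(0) = 1-ρ = 0.2075
Verify: L = λW = 12.6×0.30303 = 3.8182 ✔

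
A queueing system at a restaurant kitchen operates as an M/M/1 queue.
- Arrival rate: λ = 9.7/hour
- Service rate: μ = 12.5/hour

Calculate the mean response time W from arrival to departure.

First, compute utilization: ρ = λ/μ = 9.7/12.5 = 0.7760
For M/M/1: W = 1/(μ-λ)
W = 1/(12.5-9.7) = 1/2.80
W = 0.3571 hours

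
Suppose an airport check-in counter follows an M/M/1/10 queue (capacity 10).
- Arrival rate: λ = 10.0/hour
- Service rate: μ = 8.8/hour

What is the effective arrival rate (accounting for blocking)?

ρ = λ/μ = 10.0/8.8 = 1.136364
P₀ = (1-ρ)/(1-ρ^(K+1)) = (1-1.136364)/(1-1.136364^11) = -0.13636/-3.0803 = 0.04427
P_K = P₀×ρ^K = 0.04427 × 1.136364^10 = 0.04427 × 3.5907 = 0.1590
λ_eff = λ(1-P_K) = 10.0 × (1 - 0.15896) = 10.0 × 0.84104 = 8.4104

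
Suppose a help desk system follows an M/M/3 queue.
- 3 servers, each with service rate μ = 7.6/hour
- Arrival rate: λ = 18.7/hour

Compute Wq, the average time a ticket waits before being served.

Traffic intensity: ρ = λ/(cμ) = 18.7/(3×7.6) = 0.8202
Since ρ = 0.8202 < 1, system is stable.
Offered load a = λ/μ = cρ = 18.7/7.6 = 2.4605
P₀ = [ Σₙ₌₀^2 aⁿ/n! + a^3/(3!(1-ρ)) ]⁻¹
Σ = a^0/0! + a^1/1! + a^2/2! = 1.0000 + 2.4605 + 3.0271 = 6.4876
a^3/(3!(1-ρ)) = 14.8965/(6 × 0.179825) = 13.8065
P₀ = 1/(6.4876 + 13.8065) = 0.04928
Lq = P₀·a^3·ρ / (3!(1-ρ)²) = 0.049275 × 14.8965 × 0.82018 / (6 × 0.032337) = 3.1029
Wq = Lq/λ = 3.1029/18.7 = 0.1659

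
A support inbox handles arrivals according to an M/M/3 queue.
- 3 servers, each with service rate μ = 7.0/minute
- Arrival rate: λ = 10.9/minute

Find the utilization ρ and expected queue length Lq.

Traffic intensity: ρ = λ/(cμ) = 10.9/(3×7.0) = 0.5190
Since ρ = 0.5190 < 1, system is stable.
Offered load a = λ/μ = cρ = 10.9/7.0 = 1.5571
P₀ = [ Σₙ₌₀^2 aⁿ/n! + a^3/(3!(1-ρ)) ]⁻¹
Σ = a^0/0! + a^1/1! + a^2/2! = 1.00000 + 1.55714 + 1.21235 = 3.7695
a^3/(3!(1-ρ)) = 3.7756/(6 × 0.48095) = 1.3084
P₀ = 1/(3.7695 + 1.3084) = 0.1969
Lq = P₀·a^3·ρ / (3!(1-ρ)²) = 0.19693 × 3.7756 × 0.51905 / (6 × 0.23132) = 0.2781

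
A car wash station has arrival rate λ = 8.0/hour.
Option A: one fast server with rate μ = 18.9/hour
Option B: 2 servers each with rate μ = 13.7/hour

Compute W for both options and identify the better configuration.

Option A: single server μ = 18.9 (M/M/1)
  ρ_A = 8.0/18.9 = 0.4233
  W_A = 1/(μ-λ) = 1/(18.9-8.0) = 1/10.90 = 0.09174

Option B: 2 servers μ = 13.7 (M/M/2)
  ρ_B = λ/(cμ) = 8.0/(2×13.7) = 0.2920
  Offered load a = λ/μ = cρ = 8.0/13.7 = 0.5839
  P₀ = [ Σₙ₌₀^1 aⁿ/n! + a^2/(2!(1-ρ)) ]⁻¹
  Σ = a^0/0! + a^1/1! = 1.0000 + 0.5839 = 1.5839
  a^2/(2!(1-ρ)) = 0.3410/(2 × 0.7080) = 0.2408
  P₀ = 1/(1.5839 + 0.2408) = 0.5480
  Lq = P₀·a^2·ρ / (2!(1-ρ)²) = 0.5480 × 0.3410 × 0.2920 / (2 × 0.5013) = 0.05442
  Wq_B = Lq/λ = 0.054418/8.0 = 0.006802
  W_B = Wq_B + 1/μ = 0.006802 + 0.07299 = 0.07979

Since W_B = 0.07979 < W_A = 0.09174, Option B (multiple servers) has the shorter time in system.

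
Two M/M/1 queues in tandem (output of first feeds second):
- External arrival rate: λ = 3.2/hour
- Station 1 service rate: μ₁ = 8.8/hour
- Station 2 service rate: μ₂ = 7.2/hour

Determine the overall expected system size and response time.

By Jackson's theorem, each station behaves as independent M/M/1.
Station 1: ρ₁ = 3.2/8.8 = 0.3636, L₁ = ρ₁/(1-ρ₁) = λ/(μ₁-λ) = 3.2/5.60 = 0.5714
Station 2: ρ₂ = 3.2/7.2 = 0.4444, L₂ = ρ₂/(1-ρ₂) = λ/(μ₂-λ) = 3.2/4.00 = 0.8000
Total: L = L₁ + L₂ = 0.5714 + 0.8000 = 1.3714
W = L/λ = 1.3714/3.2 = 0.4286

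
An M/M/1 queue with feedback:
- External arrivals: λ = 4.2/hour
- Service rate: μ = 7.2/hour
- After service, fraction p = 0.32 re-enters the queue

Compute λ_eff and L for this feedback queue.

Effective arrival rate: λ_eff = λ/(1-p) = 4.2/(1-0.32) = 4.2/0.68 = 6.17647
ρ = λ_eff/μ = 6.17647/7.2 = 0.857843
L = ρ/(1-ρ) = 0.857843/(1-0.857843) = 6.0345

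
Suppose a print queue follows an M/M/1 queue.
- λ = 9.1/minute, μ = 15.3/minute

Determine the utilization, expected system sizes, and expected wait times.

Step 1: ρ = λ/μ = 9.1/15.3 = 0.5948
Step 2: L = λ/(μ-λ) = 9.1/6.20 = 1.4677
Step 3: Lq = λ²/(μ(μ-λ)) = 82.81/(15.3×6.20) = 0.8730
Step 4: W = 1/(μ-λ) = 1/6.20 = 0.16129
Step 5: Wq = λ/(μ(μ-λ)) = 9.1/(15.3×6.20) = 0.09593
Step 6: P(0) = 1-ρ = 0.4052
Verify: L = λW = 9.1×0.16129 = 1.4677 ✔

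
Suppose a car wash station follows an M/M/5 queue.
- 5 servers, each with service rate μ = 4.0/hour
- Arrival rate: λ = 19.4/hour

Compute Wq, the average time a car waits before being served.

Traffic intensity: ρ = λ/(cμ) = 19.4/(5×4.0) = 0.9700
Since ρ = 0.9700 < 1, system is stable.
Offered load a = λ/μ = cρ = 19.4/4.0 = 4.8500
P₀ = [ Σₙ₌₀^4 aⁿ/n! + a^5/(5!(1-ρ)) ]⁻¹
Σ = a^0/0! + a^1/1! + a^2/2! + a^3/3! + a^4/4! = 1.000000 + 4.850000 + 11.76125 + 19.01402 + 23.05450 = 59.6798
a^5/(5!(1-ρ)) = 2683.5438/(120 × 0.03000) = 745.4288
P₀ = 1/(59.6798 + 745.4288) = 0.001242
Lq = P₀·a^5·ρ / (5!(1-ρ)²) = 0.00124207 × 2683.5438 × 0.970000 / (120 × 0.000900000) = 29.9366
Wq = Lq/λ = 29.9366/19.4 = 1.5431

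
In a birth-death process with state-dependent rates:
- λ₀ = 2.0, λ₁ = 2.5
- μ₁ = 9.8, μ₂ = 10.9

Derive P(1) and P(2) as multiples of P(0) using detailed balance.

Balance equations:
State 0: λ₀P₀ = μ₁P₁ → P₁ = (λ₀/μ₁)P₀ = (2.0/9.8)P₀ = 0.2041P₀
State 1: P₂ = (λ₀λ₁)/(μ₁μ₂)P₀ = (2.0×2.5)/(9.8×10.9)P₀ = 0.04681P₀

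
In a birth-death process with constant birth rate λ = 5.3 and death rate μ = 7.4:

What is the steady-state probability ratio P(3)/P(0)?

For constant rates: P(n)/P(0) = (λ/μ)^n
P(3)/P(0) = (5.3/7.4)^3 = 0.7162^3 = 0.3674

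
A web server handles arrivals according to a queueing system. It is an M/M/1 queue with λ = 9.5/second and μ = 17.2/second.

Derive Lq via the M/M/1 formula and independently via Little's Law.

Method 1 (direct): Lq = λ²/(μ(μ-λ)) = 90.25/(17.2 × 7.70) = 0.6814

Method 2 (Little's Law):
W = 1/(μ-λ) = 1/7.70 = 0.12987
Wq = W - 1/μ = 0.12987 - 0.058140 = 0.07173
Lq = λWq = 9.5 × 0.07173 = 0.6814 ✔ (matches Method 1)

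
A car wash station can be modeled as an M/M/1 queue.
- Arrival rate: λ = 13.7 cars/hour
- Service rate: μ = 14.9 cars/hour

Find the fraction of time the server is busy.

Server utilization: ρ = λ/μ
ρ = 13.7/14.9 = 0.9195
The server is busy 91.95% of the time.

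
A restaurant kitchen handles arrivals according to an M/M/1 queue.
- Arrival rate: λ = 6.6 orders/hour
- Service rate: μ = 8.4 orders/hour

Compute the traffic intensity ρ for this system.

Server utilization: ρ = λ/μ
ρ = 6.6/8.4 = 0.7857
The server is busy 78.57% of the time.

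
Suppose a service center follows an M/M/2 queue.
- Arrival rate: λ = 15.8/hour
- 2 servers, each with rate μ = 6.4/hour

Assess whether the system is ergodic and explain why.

Stability requires ρ = λ/(cμ) < 1
ρ = 15.8/(2 × 6.4) = 15.8/12.80 = 1.2344
Since 1.2344 ≥ 1, the system is UNSTABLE.
Need c > λ/μ = 15.8/6.4 = 2.47.
Minimum servers needed: c = 3.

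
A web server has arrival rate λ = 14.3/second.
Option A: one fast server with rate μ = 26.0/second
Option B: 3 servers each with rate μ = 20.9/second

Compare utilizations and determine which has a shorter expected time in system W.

Option A: single server μ = 26.0 (M/M/1)
  ρ_A = 14.3/26.0 = 0.5500
  W_A = 1/(μ-λ) = 1/(26.0-14.3) = 1/11.70 = 0.08547

Option B: 3 servers μ = 20.9 (M/M/3)
  ρ_B = λ/(cμ) = 14.3/(3×20.9) = 0.2281
  Offered load a = λ/μ = cρ = 14.3/20.9 = 0.6842
  P₀ = [ Σₙ₌₀^2 aⁿ/n! + a^3/(3!(1-ρ)) ]⁻¹
  Σ = a^0/0! + a^1/1! + a^2/2! = 1.0000 + 0.6842 + 0.2341 = 1.9183
  a^3/(3!(1-ρ)) = 0.3203/(6 × 0.7719) = 0.06916
  P₀ = 1/(1.9183 + 0.06916) = 0.5032
  Lq = P₀·a^3·ρ / (3!(1-ρ)²) = 0.5032 × 0.3203 × 0.2281 / (6 × 0.5959) = 0.01028
  Wq_B = Lq/λ = 0.010281/14.3 = 0.0007190
  W_B = Wq_B + 1/μ = 0.0007190 + 0.04785 = 0.04857

Since W_B = 0.04857 < W_A = 0.08547, Option B (multiple servers) has the shorter time in system.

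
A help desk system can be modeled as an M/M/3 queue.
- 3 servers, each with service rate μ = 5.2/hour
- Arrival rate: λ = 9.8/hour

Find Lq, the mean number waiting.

Traffic intensity: ρ = λ/(cμ) = 9.8/(3×5.2) = 0.6282
Since ρ = 0.6282 < 1, system is stable.
Offered load a = λ/μ = cρ = 9.8/5.2 = 1.8846
P₀ = [ Σₙ₌₀^2 aⁿ/n! + a^3/(3!(1-ρ)) ]⁻¹
Σ = a^0/0! + a^1/1! + a^2/2! = 1.0000 + 1.8846 + 1.7759 = 4.6605
a^3/(3!(1-ρ)) = 6.6937/(6 × 0.3718) = 3.0006
P₀ = 1/(4.6605 + 3.0006) = 0.1305
Lq = P₀·a^3·ρ / (3!(1-ρ)²) = 0.1305 × 6.6937 × 0.6282 / (6 × 0.1382) = 0.6618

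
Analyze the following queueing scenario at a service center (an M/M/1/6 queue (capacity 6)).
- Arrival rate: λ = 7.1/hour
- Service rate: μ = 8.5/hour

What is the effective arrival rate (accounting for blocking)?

ρ = λ/μ = 7.1/8.5 = 0.83529
P₀ = (1-ρ)/(1-ρ^(K+1)) = (1-0.83529)/(1-0.83529^7) = 0.1647/0.7163 = 0.2299
P_K = P₀×ρ^K = 0.22995 × 0.83529^6 = 0.22995 × 0.33964 = 0.07810
λ_eff = λ(1-P_K) = 7.1 × (1 - 0.07810) = 7.1 × 0.9219 = 6.5455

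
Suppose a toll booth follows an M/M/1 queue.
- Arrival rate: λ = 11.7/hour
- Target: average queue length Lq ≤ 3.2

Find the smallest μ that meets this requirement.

For M/M/1: Lq = λ²/(μ(μ-λ))
Need Lq ≤ 3.2, i.e. μ(μ-λ) ≥ λ²/3.2
μ² - 11.7μ - 136.89/3.2 ≥ 0  →  μ² - 11.7μ - 42.77812 ≥ 0
Quadratic formula (positive root): μ = [λ + √(λ² + 4×42.77812)]/2
Discriminant: 136.89 + 4×42.77812 = 308.0025, √308.0025 = 17.5500
μ ≥ (11.7 + 17.5500)/2 = 14.6250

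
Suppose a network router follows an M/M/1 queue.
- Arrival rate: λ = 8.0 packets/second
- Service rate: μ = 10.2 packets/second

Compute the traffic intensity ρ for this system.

Server utilization: ρ = λ/μ
ρ = 8.0/10.2 = 0.7843
The server is busy 78.43% of the time.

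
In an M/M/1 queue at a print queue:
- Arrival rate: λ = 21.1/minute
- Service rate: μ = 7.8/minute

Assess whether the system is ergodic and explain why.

Stability requires ρ = λ/(cμ) < 1
ρ = 21.1/(1 × 7.8) = 21.1/7.80 = 2.7051
Since 2.7051 ≥ 1, the system is UNSTABLE.
Queue grows without bound. Need μ > λ = 21.1.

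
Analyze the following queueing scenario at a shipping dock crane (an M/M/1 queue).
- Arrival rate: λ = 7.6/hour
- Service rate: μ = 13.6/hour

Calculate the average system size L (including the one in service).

ρ = λ/μ = 7.6/13.6 = 0.5588
For M/M/1: L = λ/(μ-λ)
L = 7.6/(13.6-7.6) = 7.6/6.00
L = 1.2667 containers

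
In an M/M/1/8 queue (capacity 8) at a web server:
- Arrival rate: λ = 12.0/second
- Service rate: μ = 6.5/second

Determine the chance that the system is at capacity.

ρ = λ/μ = 12.0/6.5 = 1.8462
P₀ = (1-ρ)/(1-ρ^(K+1)) = (1-1.8462)/(1-1.8462^9) = -0.8462/-248.1774 = 0.003410
P_K = P₀×ρ^K = 0.003410 × 1.8462^8 = 0.003410 × 134.9677 = 0.4602
Blocking probability = 46.02%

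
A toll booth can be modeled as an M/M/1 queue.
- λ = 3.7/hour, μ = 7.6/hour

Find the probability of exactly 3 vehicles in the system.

ρ = λ/μ = 3.7/7.6 = 0.48684
P(n) = (1-ρ)ρⁿ
P(3) = (1-0.48684) × 0.48684^3
P(3) = 0.51316 × 0.11539
P(3) = 0.05921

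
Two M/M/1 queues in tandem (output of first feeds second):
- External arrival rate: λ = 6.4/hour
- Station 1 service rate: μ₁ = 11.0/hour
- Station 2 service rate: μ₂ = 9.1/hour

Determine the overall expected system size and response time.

By Jackson's theorem, each station behaves as independent M/M/1.
Station 1: ρ₁ = 6.4/11.0 = 0.5818, L₁ = ρ₁/(1-ρ₁) = λ/(μ₁-λ) = 6.4/4.60 = 1.3913
Station 2: ρ₂ = 6.4/9.1 = 0.7033, L₂ = ρ₂/(1-ρ₂) = λ/(μ₂-λ) = 6.4/2.70 = 2.3704
Total: L = L₁ + L₂ = 1.3913 + 2.3704 = 3.7617
W = L/λ = 3.7617/6.4 = 0.5878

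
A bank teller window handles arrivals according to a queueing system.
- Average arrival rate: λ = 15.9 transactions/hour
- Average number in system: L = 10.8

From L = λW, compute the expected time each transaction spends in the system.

Little's Law: L = λW, so W = L/λ
W = 10.8/15.9 = 0.6792 hours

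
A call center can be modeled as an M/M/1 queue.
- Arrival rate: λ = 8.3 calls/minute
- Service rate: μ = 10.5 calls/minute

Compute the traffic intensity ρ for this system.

Server utilization: ρ = λ/μ
ρ = 8.3/10.5 = 0.7905
The server is busy 79.05% of the time.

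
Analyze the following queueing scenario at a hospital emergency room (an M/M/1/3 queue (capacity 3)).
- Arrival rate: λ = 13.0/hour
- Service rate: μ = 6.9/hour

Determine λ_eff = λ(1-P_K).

ρ = λ/μ = 13.0/6.9 = 1.8841
P₀ = (1-ρ)/(1-ρ^(K+1)) = (1-1.8841)/(1-1.8841^4) = -0.8841/-11.6013 = 0.07621
P_K = P₀×ρ^K = 0.07621 × 1.8841^3 = 0.07621 × 6.6882 = 0.5097
λ_eff = λ(1-P_K) = 13.0 × (1 - 0.509681) = 13.0 × 0.490319 = 6.3741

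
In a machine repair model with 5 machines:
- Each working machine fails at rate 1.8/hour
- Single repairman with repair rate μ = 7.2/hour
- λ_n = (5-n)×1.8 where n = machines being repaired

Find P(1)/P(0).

P(1)/P(0) = ∏_{i=0}^{1-1} λ_i/μ_{i+1}
= (5-0)×1.8/7.2
= 1.2500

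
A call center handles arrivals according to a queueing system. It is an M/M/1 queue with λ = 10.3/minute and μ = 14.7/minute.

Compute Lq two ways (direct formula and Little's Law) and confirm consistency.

Method 1 (direct): Lq = λ²/(μ(μ-λ)) = 106.09/(14.7 × 4.40) = 1.6402

Method 2 (Little's Law):
W = 1/(μ-λ) = 1/4.40 = 0.227273
Wq = W - 1/μ = 0.227273 - 0.0680272 = 0.159246
Lq = λWq = 10.3 × 0.159246 = 1.6402 ✔ (matches Method 1)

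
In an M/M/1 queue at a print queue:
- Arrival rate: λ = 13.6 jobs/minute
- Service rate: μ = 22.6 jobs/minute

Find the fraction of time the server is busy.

Server utilization: ρ = λ/μ
ρ = 13.6/22.6 = 0.6018
The server is busy 60.18% of the time.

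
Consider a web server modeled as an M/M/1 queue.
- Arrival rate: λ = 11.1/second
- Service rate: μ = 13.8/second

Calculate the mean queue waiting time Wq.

First, compute utilization: ρ = λ/μ = 11.1/13.8 = 0.8043
For M/M/1: Wq = λ/(μ(μ-λ))
Wq = 11.1/(13.8 × (13.8-11.1))
Wq = 11.1/(13.8 × 2.70)
Wq = 0.2979 seconds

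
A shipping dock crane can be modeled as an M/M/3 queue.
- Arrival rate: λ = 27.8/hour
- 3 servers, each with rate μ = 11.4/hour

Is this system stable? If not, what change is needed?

Stability requires ρ = λ/(cμ) < 1
ρ = 27.8/(3 × 11.4) = 27.8/34.20 = 0.8129
Since 0.8129 < 1, the system is STABLE.
The servers are busy 81.29% of the time.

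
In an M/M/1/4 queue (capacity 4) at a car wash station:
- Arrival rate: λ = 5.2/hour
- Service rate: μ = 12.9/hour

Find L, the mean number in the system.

ρ = λ/μ = 5.2/12.9 = 0.4031
P₀ = (1-ρ)/(1-ρ^(K+1)) = (1-0.4031)/(1-0.4031^5) = 0.5969/0.9894 = 0.6033
P_K = P₀×ρ^K = 0.6033 × 0.4031^4 = 0.6033 × 0.02640 = 0.01593
L = ρ[1 - (K+1)ρ^K + Kρ^(K+1)] / [(1-ρ)(1-ρ^(K+1))]
L = 0.4031 × (1 - 5×0.02640 + 4×0.01064) / ((1 - 0.4031) × (1 - 0.01064)) = 0.6215 cars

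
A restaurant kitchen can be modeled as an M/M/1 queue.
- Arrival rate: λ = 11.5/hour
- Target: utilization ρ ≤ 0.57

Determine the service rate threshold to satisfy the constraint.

ρ = λ/μ, so μ = λ/ρ
μ ≥ 11.5/0.57 = 20.1754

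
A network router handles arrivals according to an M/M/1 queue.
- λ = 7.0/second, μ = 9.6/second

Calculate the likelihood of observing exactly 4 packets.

ρ = λ/μ = 7.0/9.6 = 0.72917
P(n) = (1-ρ)ρⁿ
P(4) = (1-0.72917) × 0.72917^4
P(4) = 0.2708 × 0.2827
P(4) = 0.07656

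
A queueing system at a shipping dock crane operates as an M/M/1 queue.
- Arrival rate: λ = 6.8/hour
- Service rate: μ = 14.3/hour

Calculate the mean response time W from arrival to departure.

First, compute utilization: ρ = λ/μ = 6.8/14.3 = 0.4755
For M/M/1: W = 1/(μ-λ)
W = 1/(14.3-6.8) = 1/7.50
W = 0.1333 hours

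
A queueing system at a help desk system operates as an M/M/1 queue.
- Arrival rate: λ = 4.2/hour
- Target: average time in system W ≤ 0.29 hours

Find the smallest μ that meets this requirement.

For M/M/1: W = 1/(μ-λ)
Need W ≤ 0.29, so 1/(μ-λ) ≤ 0.29
μ - λ ≥ 1/0.29 = 3.4483
μ ≥ 4.2 + 3.4483 = 7.6483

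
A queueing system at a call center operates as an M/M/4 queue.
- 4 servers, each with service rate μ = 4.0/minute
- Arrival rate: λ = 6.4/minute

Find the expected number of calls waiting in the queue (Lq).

Traffic intensity: ρ = λ/(cμ) = 6.4/(4×4.0) = 0.4000
Since ρ = 0.4000 < 1, system is stable.
Offered load a = λ/μ = cρ = 6.4/4.0 = 1.6000
P₀ = [ Σₙ₌₀^3 aⁿ/n! + a^4/(4!(1-ρ)) ]⁻¹
Σ = a^0/0! + a^1/1! + a^2/2! + a^3/3! = 1.0000 + 1.6000 + 1.2800 + 0.6827 = 4.5627
a^4/(4!(1-ρ)) = 6.5536/(24 × 0.6000) = 0.4551
P₀ = 1/(4.5627 + 0.4551) = 0.1993
Lq = P₀·a^4·ρ / (4!(1-ρ)²) = 0.1993 × 6.5536 × 0.4000 / (24 × 0.3600) = 0.06047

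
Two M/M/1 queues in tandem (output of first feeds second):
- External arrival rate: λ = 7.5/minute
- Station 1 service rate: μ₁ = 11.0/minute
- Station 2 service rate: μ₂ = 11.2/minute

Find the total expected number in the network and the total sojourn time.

By Jackson's theorem, each station behaves as independent M/M/1.
Station 1: ρ₁ = 7.5/11.0 = 0.6818, L₁ = ρ₁/(1-ρ₁) = λ/(μ₁-λ) = 7.5/3.50 = 2.1429
Station 2: ρ₂ = 7.5/11.2 = 0.6696, L₂ = ρ₂/(1-ρ₂) = λ/(μ₂-λ) = 7.5/3.70 = 2.0270
Total: L = L₁ + L₂ = 2.1429 + 2.0270 = 4.1699
W = L/λ = 4.1699/7.5 = 0.5560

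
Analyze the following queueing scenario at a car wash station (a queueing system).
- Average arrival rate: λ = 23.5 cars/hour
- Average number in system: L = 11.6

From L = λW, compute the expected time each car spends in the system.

Little's Law: L = λW, so W = L/λ
W = 11.6/23.5 = 0.4936 hours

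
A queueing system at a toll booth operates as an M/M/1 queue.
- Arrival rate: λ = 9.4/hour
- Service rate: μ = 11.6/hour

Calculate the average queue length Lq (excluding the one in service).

ρ = λ/μ = 9.4/11.6 = 0.8103
For M/M/1: Lq = λ²/(μ(μ-λ))
Lq = 88.36/(11.6 × 2.20)
Lq = 3.4624 vehicles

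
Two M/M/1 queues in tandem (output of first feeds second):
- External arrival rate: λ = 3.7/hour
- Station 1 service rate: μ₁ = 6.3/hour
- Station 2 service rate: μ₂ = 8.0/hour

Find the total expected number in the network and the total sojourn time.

By Jackson's theorem, each station behaves as independent M/M/1.
Station 1: ρ₁ = 3.7/6.3 = 0.5873, L₁ = ρ₁/(1-ρ₁) = λ/(μ₁-λ) = 3.7/2.60 = 1.42308
Station 2: ρ₂ = 3.7/8.0 = 0.4625, L₂ = ρ₂/(1-ρ₂) = λ/(μ₂-λ) = 3.7/4.30 = 0.860465
Total: L = L₁ + L₂ = 1.42308 + 0.860465 = 2.2835
W = L/λ = 2.2835/3.7 = 0.6172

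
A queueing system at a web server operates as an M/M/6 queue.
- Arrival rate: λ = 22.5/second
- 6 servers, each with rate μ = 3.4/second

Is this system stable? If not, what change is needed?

Stability requires ρ = λ/(cμ) < 1
ρ = 22.5/(6 × 3.4) = 22.5/20.40 = 1.1029
Since 1.1029 ≥ 1, the system is UNSTABLE.
Need c > λ/μ = 22.5/3.4 = 6.62.
Minimum servers needed: c = 7.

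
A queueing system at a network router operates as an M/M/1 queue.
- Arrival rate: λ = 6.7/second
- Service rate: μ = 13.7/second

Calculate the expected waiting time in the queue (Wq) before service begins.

First, compute utilization: ρ = λ/μ = 6.7/13.7 = 0.4891
For M/M/1: Wq = λ/(μ(μ-λ))
Wq = 6.7/(13.7 × (13.7-6.7))
Wq = 6.7/(13.7 × 7.00)
Wq = 0.06986 seconds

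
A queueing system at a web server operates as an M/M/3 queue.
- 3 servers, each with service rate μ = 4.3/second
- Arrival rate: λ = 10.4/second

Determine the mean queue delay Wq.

Traffic intensity: ρ = λ/(cμ) = 10.4/(3×4.3) = 0.8062
Since ρ = 0.8062 < 1, system is stable.
Offered load a = λ/μ = cρ = 10.4/4.3 = 2.4186
P₀ = [ Σₙ₌₀^2 aⁿ/n! + a^3/(3!(1-ρ)) ]⁻¹
Σ = a^0/0! + a^1/1! + a^2/2! = 1.0000 + 2.4186 + 2.9248 = 6.3434
a^3/(3!(1-ρ)) = 14.1480/(6 × 0.193798) = 12.1673
P₀ = 1/(6.3434 + 12.1673) = 0.05402
Lq = P₀·a^3·ρ / (3!(1-ρ)²) = 0.054023 × 14.1480 × 0.80620 / (6 × 0.037558) = 2.7344
Wq = Lq/λ = 2.7344/10.4 = 0.2629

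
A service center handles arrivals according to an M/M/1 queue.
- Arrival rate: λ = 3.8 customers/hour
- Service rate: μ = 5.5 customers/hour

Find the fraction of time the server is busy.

Server utilization: ρ = λ/μ
ρ = 3.8/5.5 = 0.6909
The server is busy 69.09% of the time.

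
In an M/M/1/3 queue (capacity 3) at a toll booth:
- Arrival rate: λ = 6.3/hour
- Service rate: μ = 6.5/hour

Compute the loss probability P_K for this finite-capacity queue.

ρ = λ/μ = 6.3/6.5 = 0.96923
P₀ = (1-ρ)/(1-ρ^(K+1)) = (1-0.96923)/(1-0.96923^4) = 0.0307700/0.117515 = 0.2618
P_K = P₀×ρ^K = 0.2618 × 0.96923^3 = 0.2618 × 0.9105 = 0.2384
Blocking probability = 23.84%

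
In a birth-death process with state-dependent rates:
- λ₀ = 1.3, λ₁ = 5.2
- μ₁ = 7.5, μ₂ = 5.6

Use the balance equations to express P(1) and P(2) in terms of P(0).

Balance equations:
State 0: λ₀P₀ = μ₁P₁ → P₁ = (λ₀/μ₁)P₀ = (1.3/7.5)P₀ = 0.1733P₀
State 1: P₂ = (λ₀λ₁)/(μ₁μ₂)P₀ = (1.3×5.2)/(7.5×5.6)P₀ = 0.1610P₀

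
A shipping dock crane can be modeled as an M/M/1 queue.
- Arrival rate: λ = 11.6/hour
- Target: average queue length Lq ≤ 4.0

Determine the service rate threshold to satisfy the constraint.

For M/M/1: Lq = λ²/(μ(μ-λ))
Need Lq ≤ 4.0, i.e. μ(μ-λ) ≥ λ²/4.0
μ² - 11.6μ - 134.56/4.0 ≥ 0  →  μ² - 11.6μ - 33.6400 ≥ 0
Quadratic formula (positive root): μ = [λ + √(λ² + 4×33.6400)]/2
Discriminant: 134.56 + 4×33.6400 = 269.1200, √269.1200 = 16.4049
μ ≥ (11.6 + 16.4049)/2 = 14.0024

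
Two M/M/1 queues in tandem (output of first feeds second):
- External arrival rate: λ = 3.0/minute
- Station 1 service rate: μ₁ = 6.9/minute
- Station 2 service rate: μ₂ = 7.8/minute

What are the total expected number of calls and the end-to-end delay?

By Jackson's theorem, each station behaves as independent M/M/1.
Station 1: ρ₁ = 3.0/6.9 = 0.4348, L₁ = ρ₁/(1-ρ₁) = λ/(μ₁-λ) = 3.0/3.90 = 0.7692
Station 2: ρ₂ = 3.0/7.8 = 0.3846, L₂ = ρ₂/(1-ρ₂) = λ/(μ₂-λ) = 3.0/4.80 = 0.6250
Total: L = L₁ + L₂ = 0.7692 + 0.6250 = 1.3942
W = L/λ = 1.3942/3.0 = 0.4647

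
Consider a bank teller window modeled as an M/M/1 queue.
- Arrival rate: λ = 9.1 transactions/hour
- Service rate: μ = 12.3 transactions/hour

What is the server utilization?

Server utilization: ρ = λ/μ
ρ = 9.1/12.3 = 0.7398
The server is busy 73.98% of the time.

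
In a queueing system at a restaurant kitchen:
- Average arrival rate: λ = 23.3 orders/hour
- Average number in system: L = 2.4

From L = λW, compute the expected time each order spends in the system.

Little's Law: L = λW, so W = L/λ
W = 2.4/23.3 = 0.1030 hours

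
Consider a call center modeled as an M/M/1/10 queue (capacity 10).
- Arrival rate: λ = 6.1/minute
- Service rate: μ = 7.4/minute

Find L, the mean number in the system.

ρ = λ/μ = 6.1/7.4 = 0.82432
P₀ = (1-ρ)/(1-ρ^(K+1)) = (1-0.82432)/(1-0.82432^11) = 0.1757/0.8806 = 0.1995
P_K = P₀×ρ^K = 0.19950 × 0.82432^10 = 0.19950 × 0.14486 = 0.02890
L = ρ[1 - (K+1)ρ^K + Kρ^(K+1)] / [(1-ρ)(1-ρ^(K+1))]
L = 0.82432 × (1 - 11×0.14486 + 10×0.11941) / ((1 - 0.82432) × (1 - 0.11941)) = 3.2005 calls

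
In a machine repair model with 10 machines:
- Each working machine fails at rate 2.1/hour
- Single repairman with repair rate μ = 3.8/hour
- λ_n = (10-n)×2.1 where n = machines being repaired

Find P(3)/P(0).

P(3)/P(0) = ∏_{i=0}^{3-1} λ_i/μ_{i+1}
= (10-0)×2.1/3.8 × (10-1)×2.1/3.8 × (10-2)×2.1/3.8
= 121.5177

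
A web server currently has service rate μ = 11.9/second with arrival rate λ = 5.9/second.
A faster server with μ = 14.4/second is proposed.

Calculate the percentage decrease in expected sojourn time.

System 1: ρ₁ = 5.9/11.9 = 0.4958, W₁ = 1/(11.9-5.9) = 0.16667
System 2: ρ₂ = 5.9/14.4 = 0.4097, W₂ = 1/(14.4-5.9) = 0.11765
Improvement: (W₁-W₂)/W₁ = (0.16667-0.11765)/0.16667 = 29.41%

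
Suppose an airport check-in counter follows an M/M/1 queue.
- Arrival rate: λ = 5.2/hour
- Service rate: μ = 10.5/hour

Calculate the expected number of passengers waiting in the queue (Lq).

ρ = λ/μ = 5.2/10.5 = 0.4952
For M/M/1: Lq = λ²/(μ(μ-λ))
Lq = 27.04/(10.5 × 5.30)
Lq = 0.4859 passengers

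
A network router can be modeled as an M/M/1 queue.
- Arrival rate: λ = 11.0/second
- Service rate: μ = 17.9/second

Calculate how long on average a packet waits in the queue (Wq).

First, compute utilization: ρ = λ/μ = 11.0/17.9 = 0.6145
For M/M/1: Wq = λ/(μ(μ-λ))
Wq = 11.0/(17.9 × (17.9-11.0))
Wq = 11.0/(17.9 × 6.90)
Wq = 0.08906 seconds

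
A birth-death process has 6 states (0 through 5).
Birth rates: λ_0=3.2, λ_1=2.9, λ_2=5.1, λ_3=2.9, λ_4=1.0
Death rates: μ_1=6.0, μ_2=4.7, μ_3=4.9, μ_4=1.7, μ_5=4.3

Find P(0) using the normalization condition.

Ratios P(n)/P(0) = (λ₀···λₙ₋₁)/(μ₁···μₙ):
P(1)/P(0) = (3.2)/(6.0) = 0.5333
P(2)/P(0) = (3.2×2.9)/(6.0×4.7) = 0.3291
P(3)/P(0) = (3.2×2.9×5.1)/(6.0×4.7×4.9) = 0.3425
P(4)/P(0) = (3.2×2.9×5.1×2.9)/(6.0×4.7×4.9×1.7) = 0.5843
P(5)/P(0) = (3.2×2.9×5.1×2.9×1.0)/(6.0×4.7×4.9×1.7×4.3) = 0.1359

Normalization: ∑ P(n) = 1
P(0) × (1.0000 + 0.5333 + 0.3291 + 0.3425 + 0.5843 + 0.1359) = 1
P(0) × 2.9251 = 1
P(0) = 1/2.9251 = 0.3419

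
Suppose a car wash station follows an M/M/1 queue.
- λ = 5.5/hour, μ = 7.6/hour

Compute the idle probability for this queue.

ρ = λ/μ = 5.5/7.6 = 0.7237
P(0) = 1 - ρ = 1 - 0.7237 = 0.2763
The server is idle 27.63% of the time.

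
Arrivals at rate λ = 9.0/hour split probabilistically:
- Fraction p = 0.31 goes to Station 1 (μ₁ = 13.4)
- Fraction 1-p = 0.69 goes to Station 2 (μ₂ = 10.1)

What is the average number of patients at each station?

Effective rates: λ₁ = 9.0×0.31 = 2.79, λ₂ = 9.0×0.69 = 6.21
Station 1: ρ₁ = 2.79/13.4 = 0.20821, L₁ = ρ₁/(1-ρ₁) = 0.20821/(1-0.20821) = 0.2630
Station 2: ρ₂ = 6.21/10.1 = 0.61485, L₂ = ρ₂/(1-ρ₂) = 0.61485/(1-0.61485) = 1.5964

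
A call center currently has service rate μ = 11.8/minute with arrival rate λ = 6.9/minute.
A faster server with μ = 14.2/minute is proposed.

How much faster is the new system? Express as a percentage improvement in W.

System 1: ρ₁ = 6.9/11.8 = 0.5847, W₁ = 1/(11.8-6.9) = 0.2041
System 2: ρ₂ = 6.9/14.2 = 0.4859, W₂ = 1/(14.2-6.9) = 0.1370
Improvement: (W₁-W₂)/W₁ = (0.2041-0.1370)/0.2041 = 32.88%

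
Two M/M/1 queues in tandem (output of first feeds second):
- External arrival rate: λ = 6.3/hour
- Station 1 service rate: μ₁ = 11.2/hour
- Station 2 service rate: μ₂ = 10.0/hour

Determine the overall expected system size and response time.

By Jackson's theorem, each station behaves as independent M/M/1.
Station 1: ρ₁ = 6.3/11.2 = 0.5625, L₁ = ρ₁/(1-ρ₁) = λ/(μ₁-λ) = 6.3/4.90 = 1.285714
Station 2: ρ₂ = 6.3/10.0 = 0.6300, L₂ = ρ₂/(1-ρ₂) = λ/(μ₂-λ) = 6.3/3.70 = 1.702703
Total: L = L₁ + L₂ = 1.285714 + 1.702703 = 2.98842
W = L/λ = 2.98842/6.3 = 0.4744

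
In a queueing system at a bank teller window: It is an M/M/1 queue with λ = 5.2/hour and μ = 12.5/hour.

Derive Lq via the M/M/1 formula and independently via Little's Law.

Method 1 (direct): Lq = λ²/(μ(μ-λ)) = 27.04/(12.5 × 7.30) = 0.2963

Method 2 (Little's Law):
W = 1/(μ-λ) = 1/7.30 = 0.13699
Wq = W - 1/μ = 0.13699 - 0.080000 = 0.05699
Lq = λWq = 5.2 × 0.05699 = 0.2963 ✔ (matches Method 1)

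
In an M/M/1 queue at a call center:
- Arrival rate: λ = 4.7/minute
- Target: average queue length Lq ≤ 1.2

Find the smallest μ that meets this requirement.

For M/M/1: Lq = λ²/(μ(μ-λ))
Need Lq ≤ 1.2, i.e. μ(μ-λ) ≥ λ²/1.2
μ² - 4.7μ - 22.09/1.2 ≥ 0  →  μ² - 4.7μ - 18.40833 ≥ 0
Quadratic formula (positive root): μ = [λ + √(λ² + 4×18.40833)]/2
Discriminant: 22.09 + 4×18.40833 = 95.7233, √95.7233 = 9.7838
μ ≥ (4.7 + 9.7838)/2 = 7.2419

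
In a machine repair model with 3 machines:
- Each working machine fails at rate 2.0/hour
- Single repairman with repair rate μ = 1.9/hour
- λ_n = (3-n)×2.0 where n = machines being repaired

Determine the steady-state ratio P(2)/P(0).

P(2)/P(0) = ∏_{i=0}^{2-1} λ_i/μ_{i+1}
= (3-0)×2.0/1.9 × (3-1)×2.0/1.9
= 6.6482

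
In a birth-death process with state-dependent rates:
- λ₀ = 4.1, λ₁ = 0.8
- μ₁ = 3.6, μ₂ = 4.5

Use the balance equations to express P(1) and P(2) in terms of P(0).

Balance equations:
State 0: λ₀P₀ = μ₁P₁ → P₁ = (λ₀/μ₁)P₀ = (4.1/3.6)P₀ = 1.1389P₀
State 1: P₂ = (λ₀λ₁)/(μ₁μ₂)P₀ = (4.1×0.8)/(3.6×4.5)P₀ = 0.2025P₀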